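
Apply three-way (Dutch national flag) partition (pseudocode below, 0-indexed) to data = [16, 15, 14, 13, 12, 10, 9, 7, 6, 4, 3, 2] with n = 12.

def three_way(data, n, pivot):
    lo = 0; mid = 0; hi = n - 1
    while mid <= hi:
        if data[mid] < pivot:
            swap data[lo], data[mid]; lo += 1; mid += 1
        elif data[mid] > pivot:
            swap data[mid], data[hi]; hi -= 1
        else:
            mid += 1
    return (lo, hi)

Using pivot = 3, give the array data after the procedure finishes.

[2, 3, 13, 12, 10, 9, 7, 6, 4, 14, 15, 16]

pivot = 3; lo=0, mid=0, hi=11
data[mid]=16>3: swap data[0],data[11]; hi=10 → [2, 15, 14, 13, 12, 10, 9, 7, 6, 4, 3, 16]
data[mid]=2<3: swap data[0],data[0]; lo=1,mid=1 → [2, 15, 14, 13, 12, 10, 9, 7, 6, 4, 3, 16]
data[mid]=15>3: swap data[1],data[10]; hi=9 → [2, 3, 14, 13, 12, 10, 9, 7, 6, 4, 15, 16]
data[mid]=3=3: mid=2
data[mid]=14>3: swap data[2],data[9]; hi=8 → [2, 3, 4, 13, 12, 10, 9, 7, 6, 14, 15, 16]
data[mid]=4>3: swap data[2],data[8]; hi=7 → [2, 3, 6, 13, 12, 10, 9, 7, 4, 14, 15, 16]
data[mid]=6>3: swap data[2],data[7]; hi=6 → [2, 3, 7, 13, 12, 10, 9, 6, 4, 14, 15, 16]
data[mid]=7>3: swap data[2],data[6]; hi=5 → [2, 3, 9, 13, 12, 10, 7, 6, 4, 14, 15, 16]
data[mid]=9>3: swap data[2],data[5]; hi=4 → [2, 3, 10, 13, 12, 9, 7, 6, 4, 14, 15, 16]
data[mid]=10>3: swap data[2],data[4]; hi=3 → [2, 3, 12, 13, 10, 9, 7, 6, 4, 14, 15, 16]
data[mid]=12>3: swap data[2],data[3]; hi=2 → [2, 3, 13, 12, 10, 9, 7, 6, 4, 14, 15, 16]
data[mid]=13>3: swap data[2],data[2]; hi=1 → [2, 3, 13, 12, 10, 9, 7, 6, 4, 14, 15, 16]
end: lo=1, hi=1; data = [2, 3, 13, 12, 10, 9, 7, 6, 4, 14, 15, 16]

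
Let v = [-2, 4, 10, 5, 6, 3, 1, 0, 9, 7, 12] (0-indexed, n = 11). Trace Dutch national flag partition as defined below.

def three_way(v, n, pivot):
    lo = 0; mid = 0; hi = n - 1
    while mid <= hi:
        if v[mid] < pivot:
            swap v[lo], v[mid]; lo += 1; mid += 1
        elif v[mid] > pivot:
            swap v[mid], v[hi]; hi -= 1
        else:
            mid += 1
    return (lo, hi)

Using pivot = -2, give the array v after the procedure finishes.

pivot = -2; lo=0, mid=0, hi=10
v[mid]=-2=-2: mid=1
v[mid]=4>-2: swap v[1],v[10]; hi=9 → [-2, 12, 10, 5, 6, 3, 1, 0, 9, 7, 4]
v[mid]=12>-2: swap v[1],v[9]; hi=8 → [-2, 7, 10, 5, 6, 3, 1, 0, 9, 12, 4]
v[mid]=7>-2: swap v[1],v[8]; hi=7 → [-2, 9, 10, 5, 6, 3, 1, 0, 7, 12, 4]
v[mid]=9>-2: swap v[1],v[7]; hi=6 → [-2, 0, 10, 5, 6, 3, 1, 9, 7, 12, 4]
v[mid]=0>-2: swap v[1],v[6]; hi=5 → [-2, 1, 10, 5, 6, 3, 0, 9, 7, 12, 4]
v[mid]=1>-2: swap v[1],v[5]; hi=4 → [-2, 3, 10, 5, 6, 1, 0, 9, 7, 12, 4]
v[mid]=3>-2: swap v[1],v[4]; hi=3 → [-2, 6, 10, 5, 3, 1, 0, 9, 7, 12, 4]
v[mid]=6>-2: swap v[1],v[3]; hi=2 → [-2, 5, 10, 6, 3, 1, 0, 9, 7, 12, 4]
v[mid]=5>-2: swap v[1],v[2]; hi=1 → [-2, 10, 5, 6, 3, 1, 0, 9, 7, 12, 4]
v[mid]=10>-2: swap v[1],v[1]; hi=0 → [-2, 10, 5, 6, 3, 1, 0, 9, 7, 12, 4]
end: lo=0, hi=0; v = [-2, 10, 5, 6, 3, 1, 0, 9, 7, 12, 4]

[-2, 10, 5, 6, 3, 1, 0, 9, 7, 12, 4]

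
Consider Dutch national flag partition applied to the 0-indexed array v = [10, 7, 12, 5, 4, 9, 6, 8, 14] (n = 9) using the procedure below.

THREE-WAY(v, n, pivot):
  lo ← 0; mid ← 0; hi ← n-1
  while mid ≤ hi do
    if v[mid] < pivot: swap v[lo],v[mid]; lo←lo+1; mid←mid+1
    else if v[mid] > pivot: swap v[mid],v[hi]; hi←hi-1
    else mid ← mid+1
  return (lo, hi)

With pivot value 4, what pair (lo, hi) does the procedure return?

lo=0 mid=0 hi=8
10>4: swap(0,8), hi=7 ⇒ [14, 7, 12, 5, 4, 9, 6, 8, 10]
14>4: swap(0,7), hi=6 ⇒ [8, 7, 12, 5, 4, 9, 6, 14, 10]
8>4: swap(0,6), hi=5 ⇒ [6, 7, 12, 5, 4, 9, 8, 14, 10]
6>4: swap(0,5), hi=4 ⇒ [9, 7, 12, 5, 4, 6, 8, 14, 10]
9>4: swap(0,4), hi=3 ⇒ [4, 7, 12, 5, 9, 6, 8, 14, 10]
4=4: mid=1
7>4: swap(1,3), hi=2 ⇒ [4, 5, 12, 7, 9, 6, 8, 14, 10]
5>4: swap(1,2), hi=1 ⇒ [4, 12, 5, 7, 9, 6, 8, 14, 10]
12>4: swap(1,1), hi=0 ⇒ [4, 12, 5, 7, 9, 6, 8, 14, 10]
done. lo=0 hi=0; v=[4, 12, 5, 7, 9, 6, 8, 14, 10]

(0, 0)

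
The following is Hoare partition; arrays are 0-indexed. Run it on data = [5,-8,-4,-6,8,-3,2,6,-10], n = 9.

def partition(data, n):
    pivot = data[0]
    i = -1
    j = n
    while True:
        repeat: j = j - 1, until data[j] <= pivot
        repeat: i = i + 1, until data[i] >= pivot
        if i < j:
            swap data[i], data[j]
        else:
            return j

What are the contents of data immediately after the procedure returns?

[-10,-8,-4,-6,2,-3,8,6,5]

pivot = data[0] = 5; i = -1, j = 9
j→8 (data[8]=-10≤5), i→0 (data[0]=5≥5); i<j, swap → [-10,-8,-4,-6,8,-3,2,6,5]
j→6 (data[6]=2≤5), i→4 (data[4]=8≥5); i<j, swap → [-10,-8,-4,-6,2,-3,8,6,5]
j→5, i→6; i≥j, return j=5. data = [-10,-8,-4,-6,2,-3,8,6,5]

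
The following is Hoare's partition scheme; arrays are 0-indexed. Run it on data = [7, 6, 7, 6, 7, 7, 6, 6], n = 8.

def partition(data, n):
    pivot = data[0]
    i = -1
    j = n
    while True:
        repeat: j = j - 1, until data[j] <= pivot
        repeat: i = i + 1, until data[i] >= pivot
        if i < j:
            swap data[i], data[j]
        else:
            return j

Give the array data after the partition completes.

[6, 6, 6, 6, 7, 7, 7, 7]

pivot = data[0] = 7; i = -1, j = 8
j→7 (data[7]=6≤7), i→0 (data[0]=7≥7); i<j, swap → [6, 6, 7, 6, 7, 7, 6, 7]
j→6 (data[6]=6≤7), i→2 (data[2]=7≥7); i<j, swap → [6, 6, 6, 6, 7, 7, 7, 7]
j→5 (data[5]=7≤7), i→4 (data[4]=7≥7); i<j, swap → [6, 6, 6, 6, 7, 7, 7, 7]
j→4, i→5; i≥j, return j=4. data = [6, 6, 6, 6, 7, 7, 7, 7]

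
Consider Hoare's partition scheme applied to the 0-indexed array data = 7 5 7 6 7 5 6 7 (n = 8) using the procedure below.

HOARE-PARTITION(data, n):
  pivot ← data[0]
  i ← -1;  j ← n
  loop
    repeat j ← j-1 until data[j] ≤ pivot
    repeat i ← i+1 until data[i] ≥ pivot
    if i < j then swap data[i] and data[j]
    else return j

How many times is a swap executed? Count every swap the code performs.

3

pivot=7
j stops at 7 (7), i stops at 0 (7); swap ⇒ 7 5 7 6 7 5 6 7
j stops at 6 (6), i stops at 2 (7); swap ⇒ 7 5 6 6 7 5 7 7
j stops at 5 (5), i stops at 4 (7); swap ⇒ 7 5 6 6 5 7 7 7
j stops at 4, i stops at 5; i≥j ⇒ return 4. data=7 5 6 6 5 7 7 7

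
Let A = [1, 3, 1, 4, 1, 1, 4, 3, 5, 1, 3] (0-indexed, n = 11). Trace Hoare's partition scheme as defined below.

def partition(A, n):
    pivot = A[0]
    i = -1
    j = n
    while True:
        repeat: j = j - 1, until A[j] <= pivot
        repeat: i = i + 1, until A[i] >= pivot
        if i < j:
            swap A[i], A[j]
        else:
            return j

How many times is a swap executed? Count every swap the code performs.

pivot=1
j stops at 9 (1), i stops at 0 (1); swap ⇒ [1, 3, 1, 4, 1, 1, 4, 3, 5, 1, 3]
j stops at 5 (1), i stops at 1 (3); swap ⇒ [1, 1, 1, 4, 1, 3, 4, 3, 5, 1, 3]
j stops at 4 (1), i stops at 2 (1); swap ⇒ [1, 1, 1, 4, 1, 3, 4, 3, 5, 1, 3]
j stops at 2, i stops at 3; i≥j ⇒ return 2. A=[1, 1, 1, 4, 1, 3, 4, 3, 5, 1, 3]

3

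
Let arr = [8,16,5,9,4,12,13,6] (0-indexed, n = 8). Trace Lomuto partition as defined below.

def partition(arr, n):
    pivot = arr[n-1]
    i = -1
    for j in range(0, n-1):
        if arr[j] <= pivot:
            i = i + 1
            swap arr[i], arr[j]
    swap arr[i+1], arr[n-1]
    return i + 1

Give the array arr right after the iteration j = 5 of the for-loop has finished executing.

[5,4,8,9,16,12,13,6]

pivot=6, i=-1
j=0: 8>6, skip
j=1: 16>6, skip
j=2: 5≤6, i=0, swap(0,2) ⇒ [5,16,8,9,4,12,13,6]
j=3: 9>6, skip
j=4: 4≤6, i=1, swap(1,4) ⇒ [5,4,8,9,16,12,13,6]
j=5: 12>6, skip
(after j=5) arr = [5,4,8,9,16,12,13,6]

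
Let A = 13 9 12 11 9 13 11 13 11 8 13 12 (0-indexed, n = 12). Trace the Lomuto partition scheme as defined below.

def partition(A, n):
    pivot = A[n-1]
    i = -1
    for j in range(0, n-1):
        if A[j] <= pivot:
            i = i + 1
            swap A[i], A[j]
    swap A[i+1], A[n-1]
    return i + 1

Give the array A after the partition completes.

pivot=12, i=-1
j=0: 13>12, skip
j=1: 9≤12, i=0, swap(0,1) ⇒ 9 13 12 11 9 13 11 13 11 8 13 12
j=2: 12≤12, i=1, swap(1,2) ⇒ 9 12 13 11 9 13 11 13 11 8 13 12
j=3: 11≤12, i=2, swap(2,3) ⇒ 9 12 11 13 9 13 11 13 11 8 13 12
j=4: 9≤12, i=3, swap(3,4) ⇒ 9 12 11 9 13 13 11 13 11 8 13 12
j=5: 13>12, skip
j=6: 11≤12, i=4, swap(4,6) ⇒ 9 12 11 9 11 13 13 13 11 8 13 12
j=7: 13>12, skip
j=8: 11≤12, i=5, swap(5,8) ⇒ 9 12 11 9 11 11 13 13 13 8 13 12
j=9: 8≤12, i=6, swap(6,9) ⇒ 9 12 11 9 11 11 8 13 13 13 13 12
j=10: 13>12, skip
swap(7,11) ⇒ 9 12 11 9 11 11 8 12 13 13 13 13; return 7

9 12 11 9 11 11 8 12 13 13 13 13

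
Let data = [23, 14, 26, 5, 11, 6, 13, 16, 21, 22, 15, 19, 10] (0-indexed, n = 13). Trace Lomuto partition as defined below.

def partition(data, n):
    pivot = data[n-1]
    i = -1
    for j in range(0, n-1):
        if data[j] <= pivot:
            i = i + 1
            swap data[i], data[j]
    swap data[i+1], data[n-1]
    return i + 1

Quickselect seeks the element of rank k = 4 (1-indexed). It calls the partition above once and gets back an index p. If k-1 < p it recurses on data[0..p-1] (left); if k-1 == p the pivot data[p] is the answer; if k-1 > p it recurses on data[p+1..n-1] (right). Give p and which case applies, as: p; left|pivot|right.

2; right

pivot = data[12] = 10; i = -1
j=0: data[0]=23 > 10 → no swap
j=1: data[1]=14 > 10 → no swap
j=2: data[2]=26 > 10 → no swap
j=3: data[3]=5 ≤ 10 → i=0, swap data[0],data[3] → [5, 14, 26, 23, 11, 6, 13, 16, 21, 22, 15, 19, 10]
j=4: data[4]=11 > 10 → no swap
j=5: data[5]=6 ≤ 10 → i=1, swap data[1],data[5] → [5, 6, 26, 23, 11, 14, 13, 16, 21, 22, 15, 19, 10]
j=6: data[6]=13 > 10 → no swap
j=7: data[7]=16 > 10 → no swap
j=8: data[8]=21 > 10 → no swap
j=9: data[9]=22 > 10 → no swap
j=10: data[10]=15 > 10 → no swap
j=11: data[11]=19 > 10 → no swap
final swap data[2],data[12] → [5, 6, 10, 23, 11, 14, 13, 16, 21, 22, 15, 19, 26]; return 2
p = 2; k-1 = 3 > 2 ⇒ right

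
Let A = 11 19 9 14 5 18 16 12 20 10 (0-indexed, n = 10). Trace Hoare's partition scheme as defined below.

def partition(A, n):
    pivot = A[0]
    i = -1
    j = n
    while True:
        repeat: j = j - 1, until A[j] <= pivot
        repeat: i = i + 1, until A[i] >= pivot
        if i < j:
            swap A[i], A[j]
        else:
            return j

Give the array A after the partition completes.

10 5 9 14 19 18 16 12 20 11

pivot=11
j stops at 9 (10), i stops at 0 (11); swap ⇒ 10 19 9 14 5 18 16 12 20 11
j stops at 4 (5), i stops at 1 (19); swap ⇒ 10 5 9 14 19 18 16 12 20 11
j stops at 2, i stops at 3; i≥j ⇒ return 2. A=10 5 9 14 19 18 16 12 20 11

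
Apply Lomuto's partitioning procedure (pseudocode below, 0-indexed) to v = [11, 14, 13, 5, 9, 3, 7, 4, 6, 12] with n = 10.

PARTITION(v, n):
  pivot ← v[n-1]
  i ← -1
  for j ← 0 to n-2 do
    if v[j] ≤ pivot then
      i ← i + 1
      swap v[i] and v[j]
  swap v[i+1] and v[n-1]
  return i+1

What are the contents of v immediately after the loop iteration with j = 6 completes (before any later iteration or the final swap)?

pivot=12, i=-1
j=0: 11≤12, i=0, swap(0,0) ⇒ [11, 14, 13, 5, 9, 3, 7, 4, 6, 12]
j=1: 14>12, skip
j=2: 13>12, skip
j=3: 5≤12, i=1, swap(1,3) ⇒ [11, 5, 13, 14, 9, 3, 7, 4, 6, 12]
j=4: 9≤12, i=2, swap(2,4) ⇒ [11, 5, 9, 14, 13, 3, 7, 4, 6, 12]
j=5: 3≤12, i=3, swap(3,5) ⇒ [11, 5, 9, 3, 13, 14, 7, 4, 6, 12]
j=6: 7≤12, i=4, swap(4,6) ⇒ [11, 5, 9, 3, 7, 14, 13, 4, 6, 12]
(after j=6) v = [11, 5, 9, 3, 7, 14, 13, 4, 6, 12]

[11, 5, 9, 3, 7, 14, 13, 4, 6, 12]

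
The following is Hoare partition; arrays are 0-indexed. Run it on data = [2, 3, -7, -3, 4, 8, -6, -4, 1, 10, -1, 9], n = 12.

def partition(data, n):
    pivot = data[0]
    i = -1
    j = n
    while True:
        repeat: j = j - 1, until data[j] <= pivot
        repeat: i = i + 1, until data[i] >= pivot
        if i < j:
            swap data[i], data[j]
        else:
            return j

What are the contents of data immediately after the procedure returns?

pivot = data[0] = 2; i = -1, j = 12
j→10 (data[10]=-1≤2), i→0 (data[0]=2≥2); i<j, swap → [-1, 3, -7, -3, 4, 8, -6, -4, 1, 10, 2, 9]
j→8 (data[8]=1≤2), i→1 (data[1]=3≥2); i<j, swap → [-1, 1, -7, -3, 4, 8, -6, -4, 3, 10, 2, 9]
j→7 (data[7]=-4≤2), i→4 (data[4]=4≥2); i<j, swap → [-1, 1, -7, -3, -4, 8, -6, 4, 3, 10, 2, 9]
j→6 (data[6]=-6≤2), i→5 (data[5]=8≥2); i<j, swap → [-1, 1, -7, -3, -4, -6, 8, 4, 3, 10, 2, 9]
j→5, i→6; i≥j, return j=5. data = [-1, 1, -7, -3, -4, -6, 8, 4, 3, 10, 2, 9]

[-1, 1, -7, -3, -4, -6, 8, 4, 3, 10, 2, 9]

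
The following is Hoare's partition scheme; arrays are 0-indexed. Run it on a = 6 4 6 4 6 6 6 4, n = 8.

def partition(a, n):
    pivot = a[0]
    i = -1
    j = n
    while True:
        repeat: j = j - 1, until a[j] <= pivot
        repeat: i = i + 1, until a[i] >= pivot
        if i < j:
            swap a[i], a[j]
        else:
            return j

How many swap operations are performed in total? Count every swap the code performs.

pivot=6
j stops at 7 (4), i stops at 0 (6); swap ⇒ 4 4 6 4 6 6 6 6
j stops at 6 (6), i stops at 2 (6); swap ⇒ 4 4 6 4 6 6 6 6
j stops at 5 (6), i stops at 4 (6); swap ⇒ 4 4 6 4 6 6 6 6
j stops at 4, i stops at 5; i≥j ⇒ return 4. a=4 4 6 4 6 6 6 6

3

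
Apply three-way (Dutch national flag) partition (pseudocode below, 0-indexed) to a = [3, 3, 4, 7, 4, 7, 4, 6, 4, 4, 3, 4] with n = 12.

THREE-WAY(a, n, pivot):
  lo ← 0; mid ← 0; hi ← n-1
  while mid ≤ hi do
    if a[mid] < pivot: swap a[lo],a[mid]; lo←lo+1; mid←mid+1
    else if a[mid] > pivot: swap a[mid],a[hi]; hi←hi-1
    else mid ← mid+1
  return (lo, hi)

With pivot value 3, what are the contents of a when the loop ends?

lo=0 mid=0 hi=11
3=3: mid=1
3=3: mid=2
4>3: swap(2,11), hi=10 ⇒ [3, 3, 4, 7, 4, 7, 4, 6, 4, 4, 3, 4]
4>3: swap(2,10), hi=9 ⇒ [3, 3, 3, 7, 4, 7, 4, 6, 4, 4, 4, 4]
3=3: mid=3
7>3: swap(3,9), hi=8 ⇒ [3, 3, 3, 4, 4, 7, 4, 6, 4, 7, 4, 4]
4>3: swap(3,8), hi=7 ⇒ [3, 3, 3, 4, 4, 7, 4, 6, 4, 7, 4, 4]
4>3: swap(3,7), hi=6 ⇒ [3, 3, 3, 6, 4, 7, 4, 4, 4, 7, 4, 4]
6>3: swap(3,6), hi=5 ⇒ [3, 3, 3, 4, 4, 7, 6, 4, 4, 7, 4, 4]
4>3: swap(3,5), hi=4 ⇒ [3, 3, 3, 7, 4, 4, 6, 4, 4, 7, 4, 4]
7>3: swap(3,4), hi=3 ⇒ [3, 3, 3, 4, 7, 4, 6, 4, 4, 7, 4, 4]
4>3: swap(3,3), hi=2 ⇒ [3, 3, 3, 4, 7, 4, 6, 4, 4, 7, 4, 4]
done. lo=0 hi=2; a=[3, 3, 3, 4, 7, 4, 6, 4, 4, 7, 4, 4]

[3, 3, 3, 4, 7, 4, 6, 4, 4, 7, 4, 4]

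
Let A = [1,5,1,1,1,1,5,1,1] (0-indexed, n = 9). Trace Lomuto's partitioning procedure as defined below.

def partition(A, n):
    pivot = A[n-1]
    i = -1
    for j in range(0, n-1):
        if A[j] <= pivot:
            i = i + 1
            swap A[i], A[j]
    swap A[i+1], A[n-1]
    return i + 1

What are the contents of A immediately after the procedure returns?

pivot=1, i=-1
j=0: 1≤1, i=0, swap(0,0) ⇒ [1,5,1,1,1,1,5,1,1]
j=1: 5>1, skip
j=2: 1≤1, i=1, swap(1,2) ⇒ [1,1,5,1,1,1,5,1,1]
j=3: 1≤1, i=2, swap(2,3) ⇒ [1,1,1,5,1,1,5,1,1]
j=4: 1≤1, i=3, swap(3,4) ⇒ [1,1,1,1,5,1,5,1,1]
j=5: 1≤1, i=4, swap(4,5) ⇒ [1,1,1,1,1,5,5,1,1]
j=6: 5>1, skip
j=7: 1≤1, i=5, swap(5,7) ⇒ [1,1,1,1,1,1,5,5,1]
swap(6,8) ⇒ [1,1,1,1,1,1,1,5,5]; return 6

[1,1,1,1,1,1,1,5,5]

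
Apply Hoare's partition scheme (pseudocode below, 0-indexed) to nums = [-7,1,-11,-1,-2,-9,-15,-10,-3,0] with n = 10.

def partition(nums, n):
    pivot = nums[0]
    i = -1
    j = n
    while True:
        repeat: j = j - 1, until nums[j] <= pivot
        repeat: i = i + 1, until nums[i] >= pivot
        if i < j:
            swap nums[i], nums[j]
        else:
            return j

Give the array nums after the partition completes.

pivot = nums[0] = -7; i = -1, j = 10
j→7 (nums[7]=-10≤-7), i→0 (nums[0]=-7≥-7); i<j, swap → [-10,1,-11,-1,-2,-9,-15,-7,-3,0]
j→6 (nums[6]=-15≤-7), i→1 (nums[1]=1≥-7); i<j, swap → [-10,-15,-11,-1,-2,-9,1,-7,-3,0]
j→5 (nums[5]=-9≤-7), i→3 (nums[3]=-1≥-7); i<j, swap → [-10,-15,-11,-9,-2,-1,1,-7,-3,0]
j→3, i→4; i≥j, return j=3. nums = [-10,-15,-11,-9,-2,-1,1,-7,-3,0]

[-10,-15,-11,-9,-2,-1,1,-7,-3,0]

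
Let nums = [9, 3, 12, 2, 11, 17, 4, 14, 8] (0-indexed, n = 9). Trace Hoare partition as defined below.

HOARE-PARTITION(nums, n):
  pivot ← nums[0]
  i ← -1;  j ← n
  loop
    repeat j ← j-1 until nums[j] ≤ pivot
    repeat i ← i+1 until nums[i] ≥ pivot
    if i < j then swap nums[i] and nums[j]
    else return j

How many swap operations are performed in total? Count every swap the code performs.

2

pivot = nums[0] = 9; i = -1, j = 9
j→8 (nums[8]=8≤9), i→0 (nums[0]=9≥9); i<j, swap → [8, 3, 12, 2, 11, 17, 4, 14, 9]
j→6 (nums[6]=4≤9), i→2 (nums[2]=12≥9); i<j, swap → [8, 3, 4, 2, 11, 17, 12, 14, 9]
j→3, i→4; i≥j, return j=3. nums = [8, 3, 4, 2, 11, 17, 12, 14, 9]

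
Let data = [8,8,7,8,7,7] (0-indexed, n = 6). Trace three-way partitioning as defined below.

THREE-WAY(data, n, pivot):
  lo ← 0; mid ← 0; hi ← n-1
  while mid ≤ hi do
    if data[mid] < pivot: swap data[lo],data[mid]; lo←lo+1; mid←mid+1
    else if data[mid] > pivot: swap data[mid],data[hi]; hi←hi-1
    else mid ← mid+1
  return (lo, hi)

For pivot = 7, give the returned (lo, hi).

pivot = 7; lo=0, mid=0, hi=5
data[mid]=8>7: swap data[0],data[5]; hi=4 → [7,8,7,8,7,8]
data[mid]=7=7: mid=1
data[mid]=8>7: swap data[1],data[4]; hi=3 → [7,7,7,8,8,8]
data[mid]=7=7: mid=2
data[mid]=7=7: mid=3
data[mid]=8>7: swap data[3],data[3]; hi=2 → [7,7,7,8,8,8]
end: lo=0, hi=2; data = [7,7,7,8,8,8]

(0, 2)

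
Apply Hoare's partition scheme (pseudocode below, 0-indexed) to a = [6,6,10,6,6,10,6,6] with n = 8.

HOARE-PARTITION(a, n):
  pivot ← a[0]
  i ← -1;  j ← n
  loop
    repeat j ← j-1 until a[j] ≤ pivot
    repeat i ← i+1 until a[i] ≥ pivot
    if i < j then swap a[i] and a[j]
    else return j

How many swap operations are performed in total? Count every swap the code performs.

pivot = a[0] = 6; i = -1, j = 8
j→7 (a[7]=6≤6), i→0 (a[0]=6≥6); i<j, swap → [6,6,10,6,6,10,6,6]
j→6 (a[6]=6≤6), i→1 (a[1]=6≥6); i<j, swap → [6,6,10,6,6,10,6,6]
j→4 (a[4]=6≤6), i→2 (a[2]=10≥6); i<j, swap → [6,6,6,6,10,10,6,6]
j→3, i→3; i≥j, return j=3. a = [6,6,6,6,10,10,6,6]

3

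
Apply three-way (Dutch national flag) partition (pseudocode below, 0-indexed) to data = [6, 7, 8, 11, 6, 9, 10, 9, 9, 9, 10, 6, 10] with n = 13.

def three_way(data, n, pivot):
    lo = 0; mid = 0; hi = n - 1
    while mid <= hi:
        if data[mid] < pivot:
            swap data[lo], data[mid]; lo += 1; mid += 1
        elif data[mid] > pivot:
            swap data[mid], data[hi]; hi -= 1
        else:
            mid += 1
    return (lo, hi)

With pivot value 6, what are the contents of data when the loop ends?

[6, 6, 6, 11, 9, 10, 9, 9, 9, 10, 8, 10, 7]

pivot = 6; lo=0, mid=0, hi=12
data[mid]=6=6: mid=1
data[mid]=7>6: swap data[1],data[12]; hi=11 → [6, 10, 8, 11, 6, 9, 10, 9, 9, 9, 10, 6, 7]
data[mid]=10>6: swap data[1],data[11]; hi=10 → [6, 6, 8, 11, 6, 9, 10, 9, 9, 9, 10, 10, 7]
data[mid]=6=6: mid=2
data[mid]=8>6: swap data[2],data[10]; hi=9 → [6, 6, 10, 11, 6, 9, 10, 9, 9, 9, 8, 10, 7]
data[mid]=10>6: swap data[2],data[9]; hi=8 → [6, 6, 9, 11, 6, 9, 10, 9, 9, 10, 8, 10, 7]
data[mid]=9>6: swap data[2],data[8]; hi=7 → [6, 6, 9, 11, 6, 9, 10, 9, 9, 10, 8, 10, 7]
data[mid]=9>6: swap data[2],data[7]; hi=6 → [6, 6, 9, 11, 6, 9, 10, 9, 9, 10, 8, 10, 7]
data[mid]=9>6: swap data[2],data[6]; hi=5 → [6, 6, 10, 11, 6, 9, 9, 9, 9, 10, 8, 10, 7]
data[mid]=10>6: swap data[2],data[5]; hi=4 → [6, 6, 9, 11, 6, 10, 9, 9, 9, 10, 8, 10, 7]
data[mid]=9>6: swap data[2],data[4]; hi=3 → [6, 6, 6, 11, 9, 10, 9, 9, 9, 10, 8, 10, 7]
data[mid]=6=6: mid=3
data[mid]=11>6: swap data[3],data[3]; hi=2 → [6, 6, 6, 11, 9, 10, 9, 9, 9, 10, 8, 10, 7]
end: lo=0, hi=2; data = [6, 6, 6, 11, 9, 10, 9, 9, 9, 10, 8, 10, 7]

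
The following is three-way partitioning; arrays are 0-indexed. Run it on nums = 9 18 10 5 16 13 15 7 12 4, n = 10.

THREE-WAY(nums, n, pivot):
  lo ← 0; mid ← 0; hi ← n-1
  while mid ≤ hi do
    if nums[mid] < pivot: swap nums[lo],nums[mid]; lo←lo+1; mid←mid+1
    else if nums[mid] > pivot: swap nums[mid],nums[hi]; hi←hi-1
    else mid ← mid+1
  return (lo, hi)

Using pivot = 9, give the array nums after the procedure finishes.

lo=0 mid=0 hi=9
9=9: mid=1
18>9: swap(1,9), hi=8 ⇒ 9 4 10 5 16 13 15 7 12 18
4<9: swap(0,1), lo=1 mid=2 ⇒ 4 9 10 5 16 13 15 7 12 18
10>9: swap(2,8), hi=7 ⇒ 4 9 12 5 16 13 15 7 10 18
12>9: swap(2,7), hi=6 ⇒ 4 9 7 5 16 13 15 12 10 18
7<9: swap(1,2), lo=2 mid=3 ⇒ 4 7 9 5 16 13 15 12 10 18
5<9: swap(2,3), lo=3 mid=4 ⇒ 4 7 5 9 16 13 15 12 10 18
16>9: swap(4,6), hi=5 ⇒ 4 7 5 9 15 13 16 12 10 18
15>9: swap(4,5), hi=4 ⇒ 4 7 5 9 13 15 16 12 10 18
13>9: swap(4,4), hi=3 ⇒ 4 7 5 9 13 15 16 12 10 18
done. lo=3 hi=3; nums=4 7 5 9 13 15 16 12 10 18

4 7 5 9 13 15 16 12 10 18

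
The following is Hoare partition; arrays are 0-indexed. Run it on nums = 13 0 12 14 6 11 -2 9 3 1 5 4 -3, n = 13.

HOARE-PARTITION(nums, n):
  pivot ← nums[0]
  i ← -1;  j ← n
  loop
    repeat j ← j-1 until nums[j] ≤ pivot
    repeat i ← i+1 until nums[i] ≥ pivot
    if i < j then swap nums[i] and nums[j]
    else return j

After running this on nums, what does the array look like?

pivot = nums[0] = 13; i = -1, j = 13
j→12 (nums[12]=-3≤13), i→0 (nums[0]=13≥13); i<j, swap → -3 0 12 14 6 11 -2 9 3 1 5 4 13
j→11 (nums[11]=4≤13), i→3 (nums[3]=14≥13); i<j, swap → -3 0 12 4 6 11 -2 9 3 1 5 14 13
j→10, i→11; i≥j, return j=10. nums = -3 0 12 4 6 11 -2 9 3 1 5 14 13

-3 0 12 4 6 11 -2 9 3 1 5 14 13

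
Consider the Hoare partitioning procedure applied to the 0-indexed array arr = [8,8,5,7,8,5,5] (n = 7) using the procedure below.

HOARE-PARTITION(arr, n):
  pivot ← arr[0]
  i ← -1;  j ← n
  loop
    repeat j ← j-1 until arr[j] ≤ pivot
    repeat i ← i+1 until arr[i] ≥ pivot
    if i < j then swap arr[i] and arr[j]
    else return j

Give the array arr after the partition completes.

[5,5,5,7,8,8,8]

pivot = arr[0] = 8; i = -1, j = 7
j→6 (arr[6]=5≤8), i→0 (arr[0]=8≥8); i<j, swap → [5,8,5,7,8,5,8]
j→5 (arr[5]=5≤8), i→1 (arr[1]=8≥8); i<j, swap → [5,5,5,7,8,8,8]
j→4, i→4; i≥j, return j=4. arr = [5,5,5,7,8,8,8]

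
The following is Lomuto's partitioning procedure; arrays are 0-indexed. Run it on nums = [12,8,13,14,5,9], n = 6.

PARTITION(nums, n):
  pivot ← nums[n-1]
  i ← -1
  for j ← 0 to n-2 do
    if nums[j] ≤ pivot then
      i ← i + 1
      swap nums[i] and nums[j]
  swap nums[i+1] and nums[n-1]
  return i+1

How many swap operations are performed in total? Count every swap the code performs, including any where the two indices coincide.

3

pivot=9, i=-1
j=0: 12>9, skip
j=1: 8≤9, i=0, swap(0,1) ⇒ [8,12,13,14,5,9]
j=2: 13>9, skip
j=3: 14>9, skip
j=4: 5≤9, i=1, swap(1,4) ⇒ [8,5,13,14,12,9]
swap(2,5) ⇒ [8,5,9,14,12,13]; return 2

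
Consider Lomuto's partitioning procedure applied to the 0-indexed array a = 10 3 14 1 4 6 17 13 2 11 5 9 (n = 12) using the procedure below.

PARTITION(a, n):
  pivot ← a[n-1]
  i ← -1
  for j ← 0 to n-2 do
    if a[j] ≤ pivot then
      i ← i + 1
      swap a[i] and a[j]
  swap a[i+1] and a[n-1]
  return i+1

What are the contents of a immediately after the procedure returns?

pivot = a[11] = 9; i = -1
j=0: a[0]=10 > 9 → no swap
j=1: a[1]=3 ≤ 9 → i=0, swap a[0],a[1] → 3 10 14 1 4 6 17 13 2 11 5 9
j=2: a[2]=14 > 9 → no swap
j=3: a[3]=1 ≤ 9 → i=1, swap a[1],a[3] → 3 1 14 10 4 6 17 13 2 11 5 9
j=4: a[4]=4 ≤ 9 → i=2, swap a[2],a[4] → 3 1 4 10 14 6 17 13 2 11 5 9
j=5: a[5]=6 ≤ 9 → i=3, swap a[3],a[5] → 3 1 4 6 14 10 17 13 2 11 5 9
j=6: a[6]=17 > 9 → no swap
j=7: a[7]=13 > 9 → no swap
j=8: a[8]=2 ≤ 9 → i=4, swap a[4],a[8] → 3 1 4 6 2 10 17 13 14 11 5 9
j=9: a[9]=11 > 9 → no swap
j=10: a[10]=5 ≤ 9 → i=5, swap a[5],a[10] → 3 1 4 6 2 5 17 13 14 11 10 9
final swap a[6],a[11] → 3 1 4 6 2 5 9 13 14 11 10 17; return 6

3 1 4 6 2 5 9 13 14 11 10 17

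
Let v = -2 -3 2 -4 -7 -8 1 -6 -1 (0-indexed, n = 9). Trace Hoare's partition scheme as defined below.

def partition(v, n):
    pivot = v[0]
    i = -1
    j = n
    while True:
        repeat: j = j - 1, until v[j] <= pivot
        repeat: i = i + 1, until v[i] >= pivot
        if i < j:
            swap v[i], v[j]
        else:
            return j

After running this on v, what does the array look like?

-6 -3 -8 -4 -7 2 1 -2 -1

pivot = v[0] = -2; i = -1, j = 9
j→7 (v[7]=-6≤-2), i→0 (v[0]=-2≥-2); i<j, swap → -6 -3 2 -4 -7 -8 1 -2 -1
j→5 (v[5]=-8≤-2), i→2 (v[2]=2≥-2); i<j, swap → -6 -3 -8 -4 -7 2 1 -2 -1
j→4, i→5; i≥j, return j=4. v = -6 -3 -8 -4 -7 2 1 -2 -1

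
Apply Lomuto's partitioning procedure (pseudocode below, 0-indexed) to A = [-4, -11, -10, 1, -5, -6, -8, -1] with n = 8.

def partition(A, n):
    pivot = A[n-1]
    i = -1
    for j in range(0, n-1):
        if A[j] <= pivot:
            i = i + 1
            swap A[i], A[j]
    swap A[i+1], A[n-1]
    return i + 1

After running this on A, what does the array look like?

[-4, -11, -10, -5, -6, -8, -1, 1]

pivot=-1, i=-1
j=0: -4≤-1, i=0, swap(0,0) ⇒ [-4, -11, -10, 1, -5, -6, -8, -1]
j=1: -11≤-1, i=1, swap(1,1) ⇒ [-4, -11, -10, 1, -5, -6, -8, -1]
j=2: -10≤-1, i=2, swap(2,2) ⇒ [-4, -11, -10, 1, -5, -6, -8, -1]
j=3: 1>-1, skip
j=4: -5≤-1, i=3, swap(3,4) ⇒ [-4, -11, -10, -5, 1, -6, -8, -1]
j=5: -6≤-1, i=4, swap(4,5) ⇒ [-4, -11, -10, -5, -6, 1, -8, -1]
j=6: -8≤-1, i=5, swap(5,6) ⇒ [-4, -11, -10, -5, -6, -8, 1, -1]
swap(6,7) ⇒ [-4, -11, -10, -5, -6, -8, -1, 1]; return 6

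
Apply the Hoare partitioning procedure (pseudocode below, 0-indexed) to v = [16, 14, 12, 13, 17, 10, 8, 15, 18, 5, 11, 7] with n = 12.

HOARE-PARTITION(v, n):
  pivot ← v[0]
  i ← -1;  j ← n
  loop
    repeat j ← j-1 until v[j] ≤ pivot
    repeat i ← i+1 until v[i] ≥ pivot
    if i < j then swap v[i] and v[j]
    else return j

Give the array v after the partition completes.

[7, 14, 12, 13, 11, 10, 8, 15, 5, 18, 17, 16]

pivot = v[0] = 16; i = -1, j = 12
j→11 (v[11]=7≤16), i→0 (v[0]=16≥16); i<j, swap → [7, 14, 12, 13, 17, 10, 8, 15, 18, 5, 11, 16]
j→10 (v[10]=11≤16), i→4 (v[4]=17≥16); i<j, swap → [7, 14, 12, 13, 11, 10, 8, 15, 18, 5, 17, 16]
j→9 (v[9]=5≤16), i→8 (v[8]=18≥16); i<j, swap → [7, 14, 12, 13, 11, 10, 8, 15, 5, 18, 17, 16]
j→8, i→9; i≥j, return j=8. v = [7, 14, 12, 13, 11, 10, 8, 15, 5, 18, 17, 16]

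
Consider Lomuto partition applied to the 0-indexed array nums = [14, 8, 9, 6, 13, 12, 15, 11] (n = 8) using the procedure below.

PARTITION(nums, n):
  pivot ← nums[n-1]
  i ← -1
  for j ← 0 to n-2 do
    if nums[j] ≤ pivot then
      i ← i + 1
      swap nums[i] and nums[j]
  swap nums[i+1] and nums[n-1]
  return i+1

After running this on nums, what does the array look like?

pivot = nums[7] = 11; i = -1
j=0: nums[0]=14 > 11 → no swap
j=1: nums[1]=8 ≤ 11 → i=0, swap nums[0],nums[1] → [8, 14, 9, 6, 13, 12, 15, 11]
j=2: nums[2]=9 ≤ 11 → i=1, swap nums[1],nums[2] → [8, 9, 14, 6, 13, 12, 15, 11]
j=3: nums[3]=6 ≤ 11 → i=2, swap nums[2],nums[3] → [8, 9, 6, 14, 13, 12, 15, 11]
j=4: nums[4]=13 > 11 → no swap
j=5: nums[5]=12 > 11 → no swap
j=6: nums[6]=15 > 11 → no swap
final swap nums[3],nums[7] → [8, 9, 6, 11, 13, 12, 15, 14]; return 3

[8, 9, 6, 11, 13, 12, 15, 14]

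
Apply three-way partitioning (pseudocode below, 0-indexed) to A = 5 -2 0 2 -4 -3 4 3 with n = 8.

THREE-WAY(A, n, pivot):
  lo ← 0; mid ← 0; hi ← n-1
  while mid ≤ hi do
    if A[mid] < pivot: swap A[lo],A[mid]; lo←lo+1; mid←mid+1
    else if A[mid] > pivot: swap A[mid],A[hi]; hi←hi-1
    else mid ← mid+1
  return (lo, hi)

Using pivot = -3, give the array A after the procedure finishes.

pivot = -3; lo=0, mid=0, hi=7
A[mid]=5>-3: swap A[0],A[7]; hi=6 → 3 -2 0 2 -4 -3 4 5
A[mid]=3>-3: swap A[0],A[6]; hi=5 → 4 -2 0 2 -4 -3 3 5
A[mid]=4>-3: swap A[0],A[5]; hi=4 → -3 -2 0 2 -4 4 3 5
A[mid]=-3=-3: mid=1
A[mid]=-2>-3: swap A[1],A[4]; hi=3 → -3 -4 0 2 -2 4 3 5
A[mid]=-4<-3: swap A[0],A[1]; lo=1,mid=2 → -4 -3 0 2 -2 4 3 5
A[mid]=0>-3: swap A[2],A[3]; hi=2 → -4 -3 2 0 -2 4 3 5
A[mid]=2>-3: swap A[2],A[2]; hi=1 → -4 -3 2 0 -2 4 3 5
end: lo=1, hi=1; A = -4 -3 2 0 -2 4 3 5

-4 -3 2 0 -2 4 3 5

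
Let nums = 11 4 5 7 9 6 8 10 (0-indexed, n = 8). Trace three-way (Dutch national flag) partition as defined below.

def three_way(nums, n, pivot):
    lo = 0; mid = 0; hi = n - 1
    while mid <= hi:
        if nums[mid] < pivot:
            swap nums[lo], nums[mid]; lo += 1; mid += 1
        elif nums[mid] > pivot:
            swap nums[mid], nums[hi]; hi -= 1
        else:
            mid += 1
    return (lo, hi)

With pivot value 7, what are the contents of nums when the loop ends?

6 4 5 7 9 8 10 11

lo=0 mid=0 hi=7
11>7: swap(0,7), hi=6 ⇒ 10 4 5 7 9 6 8 11
10>7: swap(0,6), hi=5 ⇒ 8 4 5 7 9 6 10 11
8>7: swap(0,5), hi=4 ⇒ 6 4 5 7 9 8 10 11
6<7: swap(0,0), lo=1 mid=1 ⇒ 6 4 5 7 9 8 10 11
4<7: swap(1,1), lo=2 mid=2 ⇒ 6 4 5 7 9 8 10 11
5<7: swap(2,2), lo=3 mid=3 ⇒ 6 4 5 7 9 8 10 11
7=7: mid=4
9>7: swap(4,4), hi=3 ⇒ 6 4 5 7 9 8 10 11
done. lo=3 hi=3; nums=6 4 5 7 9 8 10 11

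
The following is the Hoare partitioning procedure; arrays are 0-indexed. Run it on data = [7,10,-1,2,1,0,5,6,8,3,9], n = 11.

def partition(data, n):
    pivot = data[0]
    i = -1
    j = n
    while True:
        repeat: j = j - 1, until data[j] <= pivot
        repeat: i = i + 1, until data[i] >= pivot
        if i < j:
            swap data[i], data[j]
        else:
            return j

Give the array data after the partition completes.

pivot = data[0] = 7; i = -1, j = 11
j→9 (data[9]=3≤7), i→0 (data[0]=7≥7); i<j, swap → [3,10,-1,2,1,0,5,6,8,7,9]
j→7 (data[7]=6≤7), i→1 (data[1]=10≥7); i<j, swap → [3,6,-1,2,1,0,5,10,8,7,9]
j→6, i→7; i≥j, return j=6. data = [3,6,-1,2,1,0,5,10,8,7,9]

[3,6,-1,2,1,0,5,10,8,7,9]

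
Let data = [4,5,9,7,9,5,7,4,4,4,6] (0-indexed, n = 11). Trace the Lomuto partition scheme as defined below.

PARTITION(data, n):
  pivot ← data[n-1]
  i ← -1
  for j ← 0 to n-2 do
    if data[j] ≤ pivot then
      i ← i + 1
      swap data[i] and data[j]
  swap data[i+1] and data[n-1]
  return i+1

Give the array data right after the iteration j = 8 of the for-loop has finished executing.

[4,5,5,4,4,9,7,7,9,4,6]

pivot = data[10] = 6; i = -1
j=0: data[0]=4 ≤ 6 → i=0, swap data[0],data[0] (no change) → [4,5,9,7,9,5,7,4,4,4,6]
j=1: data[1]=5 ≤ 6 → i=1, swap data[1],data[1] (no change) → [4,5,9,7,9,5,7,4,4,4,6]
j=2: data[2]=9 > 6 → no swap
j=3: data[3]=7 > 6 → no swap
j=4: data[4]=9 > 6 → no swap
j=5: data[5]=5 ≤ 6 → i=2, swap data[2],data[5] → [4,5,5,7,9,9,7,4,4,4,6]
j=6: data[6]=7 > 6 → no swap
j=7: data[7]=4 ≤ 6 → i=3, swap data[3],data[7] → [4,5,5,4,9,9,7,7,4,4,6]
j=8: data[8]=4 ≤ 6 → i=4, swap data[4],data[8] → [4,5,5,4,4,9,7,7,9,4,6]
(after j=8) data = [4,5,5,4,4,9,7,7,9,4,6]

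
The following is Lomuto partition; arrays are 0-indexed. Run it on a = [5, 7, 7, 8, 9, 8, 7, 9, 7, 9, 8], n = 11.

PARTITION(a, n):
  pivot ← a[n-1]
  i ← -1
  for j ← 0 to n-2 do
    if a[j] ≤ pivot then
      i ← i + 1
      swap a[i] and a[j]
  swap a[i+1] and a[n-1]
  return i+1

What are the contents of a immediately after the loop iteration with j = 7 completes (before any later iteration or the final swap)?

pivot=8, i=-1
j=0: 5≤8, i=0, swap(0,0) ⇒ [5, 7, 7, 8, 9, 8, 7, 9, 7, 9, 8]
j=1: 7≤8, i=1, swap(1,1) ⇒ [5, 7, 7, 8, 9, 8, 7, 9, 7, 9, 8]
j=2: 7≤8, i=2, swap(2,2) ⇒ [5, 7, 7, 8, 9, 8, 7, 9, 7, 9, 8]
j=3: 8≤8, i=3, swap(3,3) ⇒ [5, 7, 7, 8, 9, 8, 7, 9, 7, 9, 8]
j=4: 9>8, skip
j=5: 8≤8, i=4, swap(4,5) ⇒ [5, 7, 7, 8, 8, 9, 7, 9, 7, 9, 8]
j=6: 7≤8, i=5, swap(5,6) ⇒ [5, 7, 7, 8, 8, 7, 9, 9, 7, 9, 8]
j=7: 9>8, skip
(after j=7) a = [5, 7, 7, 8, 8, 7, 9, 9, 7, 9, 8]

[5, 7, 7, 8, 8, 7, 9, 9, 7, 9, 8]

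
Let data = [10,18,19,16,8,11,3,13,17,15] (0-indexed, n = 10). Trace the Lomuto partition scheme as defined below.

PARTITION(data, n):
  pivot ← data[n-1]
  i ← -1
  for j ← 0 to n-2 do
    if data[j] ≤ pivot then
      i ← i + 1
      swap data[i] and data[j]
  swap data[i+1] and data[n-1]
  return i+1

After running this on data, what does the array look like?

pivot=15, i=-1
j=0: 10≤15, i=0, swap(0,0) ⇒ [10,18,19,16,8,11,3,13,17,15]
j=1: 18>15, skip
j=2: 19>15, skip
j=3: 16>15, skip
j=4: 8≤15, i=1, swap(1,4) ⇒ [10,8,19,16,18,11,3,13,17,15]
j=5: 11≤15, i=2, swap(2,5) ⇒ [10,8,11,16,18,19,3,13,17,15]
j=6: 3≤15, i=3, swap(3,6) ⇒ [10,8,11,3,18,19,16,13,17,15]
j=7: 13≤15, i=4, swap(4,7) ⇒ [10,8,11,3,13,19,16,18,17,15]
j=8: 17>15, skip
swap(5,9) ⇒ [10,8,11,3,13,15,16,18,17,19]; return 5

[10,8,11,3,13,15,16,18,17,19]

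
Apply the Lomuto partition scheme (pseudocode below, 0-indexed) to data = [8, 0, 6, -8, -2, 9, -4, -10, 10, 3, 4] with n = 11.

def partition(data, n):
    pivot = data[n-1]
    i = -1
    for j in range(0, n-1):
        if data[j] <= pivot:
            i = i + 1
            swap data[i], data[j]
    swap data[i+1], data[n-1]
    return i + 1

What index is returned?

6

pivot = data[10] = 4; i = -1
j=0: data[0]=8 > 4 → no swap
j=1: data[1]=0 ≤ 4 → i=0, swap data[0],data[1] → [0, 8, 6, -8, -2, 9, -4, -10, 10, 3, 4]
j=2: data[2]=6 > 4 → no swap
j=3: data[3]=-8 ≤ 4 → i=1, swap data[1],data[3] → [0, -8, 6, 8, -2, 9, -4, -10, 10, 3, 4]
j=4: data[4]=-2 ≤ 4 → i=2, swap data[2],data[4] → [0, -8, -2, 8, 6, 9, -4, -10, 10, 3, 4]
j=5: data[5]=9 > 4 → no swap
j=6: data[6]=-4 ≤ 4 → i=3, swap data[3],data[6] → [0, -8, -2, -4, 6, 9, 8, -10, 10, 3, 4]
j=7: data[7]=-10 ≤ 4 → i=4, swap data[4],data[7] → [0, -8, -2, -4, -10, 9, 8, 6, 10, 3, 4]
j=8: data[8]=10 > 4 → no swap
j=9: data[9]=3 ≤ 4 → i=5, swap data[5],data[9] → [0, -8, -2, -4, -10, 3, 8, 6, 10, 9, 4]
final swap data[6],data[10] → [0, -8, -2, -4, -10, 3, 4, 6, 10, 9, 8]; return 6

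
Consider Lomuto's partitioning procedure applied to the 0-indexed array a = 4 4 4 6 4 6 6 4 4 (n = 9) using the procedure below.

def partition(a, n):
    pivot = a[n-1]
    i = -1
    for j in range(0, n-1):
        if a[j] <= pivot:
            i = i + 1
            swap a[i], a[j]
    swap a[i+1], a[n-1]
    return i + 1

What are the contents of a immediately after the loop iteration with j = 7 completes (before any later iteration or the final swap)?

pivot = a[8] = 4; i = -1
j=0: a[0]=4 ≤ 4 → i=0, swap a[0],a[0] (no change) → 4 4 4 6 4 6 6 4 4
j=1: a[1]=4 ≤ 4 → i=1, swap a[1],a[1] (no change) → 4 4 4 6 4 6 6 4 4
j=2: a[2]=4 ≤ 4 → i=2, swap a[2],a[2] (no change) → 4 4 4 6 4 6 6 4 4
j=3: a[3]=6 > 4 → no swap
j=4: a[4]=4 ≤ 4 → i=3, swap a[3],a[4] → 4 4 4 4 6 6 6 4 4
j=5: a[5]=6 > 4 → no swap
j=6: a[6]=6 > 4 → no swap
j=7: a[7]=4 ≤ 4 → i=4, swap a[4],a[7] → 4 4 4 4 4 6 6 6 4
(after j=7) a = 4 4 4 4 4 6 6 6 4

4 4 4 4 4 6 6 6 4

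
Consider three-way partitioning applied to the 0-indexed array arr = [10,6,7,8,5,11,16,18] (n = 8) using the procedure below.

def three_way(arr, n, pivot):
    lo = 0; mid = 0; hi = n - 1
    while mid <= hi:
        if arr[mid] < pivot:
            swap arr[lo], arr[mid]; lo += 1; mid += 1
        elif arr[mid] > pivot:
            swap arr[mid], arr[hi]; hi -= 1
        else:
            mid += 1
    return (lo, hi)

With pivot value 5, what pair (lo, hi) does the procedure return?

(0, 0)

pivot = 5; lo=0, mid=0, hi=7
arr[mid]=10>5: swap arr[0],arr[7]; hi=6 → [18,6,7,8,5,11,16,10]
arr[mid]=18>5: swap arr[0],arr[6]; hi=5 → [16,6,7,8,5,11,18,10]
arr[mid]=16>5: swap arr[0],arr[5]; hi=4 → [11,6,7,8,5,16,18,10]
arr[mid]=11>5: swap arr[0],arr[4]; hi=3 → [5,6,7,8,11,16,18,10]
arr[mid]=5=5: mid=1
arr[mid]=6>5: swap arr[1],arr[3]; hi=2 → [5,8,7,6,11,16,18,10]
arr[mid]=8>5: swap arr[1],arr[2]; hi=1 → [5,7,8,6,11,16,18,10]
arr[mid]=7>5: swap arr[1],arr[1]; hi=0 → [5,7,8,6,11,16,18,10]
end: lo=0, hi=0; arr = [5,7,8,6,11,16,18,10]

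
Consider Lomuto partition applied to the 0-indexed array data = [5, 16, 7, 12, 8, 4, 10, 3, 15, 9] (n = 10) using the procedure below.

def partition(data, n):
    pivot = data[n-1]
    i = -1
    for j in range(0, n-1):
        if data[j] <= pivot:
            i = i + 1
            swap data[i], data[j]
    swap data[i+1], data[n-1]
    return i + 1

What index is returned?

pivot = data[9] = 9; i = -1
j=0: data[0]=5 ≤ 9 → i=0, swap data[0],data[0] (no change) → [5, 16, 7, 12, 8, 4, 10, 3, 15, 9]
j=1: data[1]=16 > 9 → no swap
j=2: data[2]=7 ≤ 9 → i=1, swap data[1],data[2] → [5, 7, 16, 12, 8, 4, 10, 3, 15, 9]
j=3: data[3]=12 > 9 → no swap
j=4: data[4]=8 ≤ 9 → i=2, swap data[2],data[4] → [5, 7, 8, 12, 16, 4, 10, 3, 15, 9]
j=5: data[5]=4 ≤ 9 → i=3, swap data[3],data[5] → [5, 7, 8, 4, 16, 12, 10, 3, 15, 9]
j=6: data[6]=10 > 9 → no swap
j=7: data[7]=3 ≤ 9 → i=4, swap data[4],data[7] → [5, 7, 8, 4, 3, 12, 10, 16, 15, 9]
j=8: data[8]=15 > 9 → no swap
final swap data[5],data[9] → [5, 7, 8, 4, 3, 9, 10, 16, 15, 12]; return 5

5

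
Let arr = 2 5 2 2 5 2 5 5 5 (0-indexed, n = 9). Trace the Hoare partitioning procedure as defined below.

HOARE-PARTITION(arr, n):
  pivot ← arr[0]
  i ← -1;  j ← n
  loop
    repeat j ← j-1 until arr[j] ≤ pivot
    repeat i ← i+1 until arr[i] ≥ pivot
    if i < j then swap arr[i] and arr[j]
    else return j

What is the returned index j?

2

pivot = arr[0] = 2; i = -1, j = 9
j→5 (arr[5]=2≤2), i→0 (arr[0]=2≥2); i<j, swap → 2 5 2 2 5 2 5 5 5
j→3 (arr[3]=2≤2), i→1 (arr[1]=5≥2); i<j, swap → 2 2 2 5 5 2 5 5 5
j→2, i→2; i≥j, return j=2. arr = 2 2 2 5 5 2 5 5 5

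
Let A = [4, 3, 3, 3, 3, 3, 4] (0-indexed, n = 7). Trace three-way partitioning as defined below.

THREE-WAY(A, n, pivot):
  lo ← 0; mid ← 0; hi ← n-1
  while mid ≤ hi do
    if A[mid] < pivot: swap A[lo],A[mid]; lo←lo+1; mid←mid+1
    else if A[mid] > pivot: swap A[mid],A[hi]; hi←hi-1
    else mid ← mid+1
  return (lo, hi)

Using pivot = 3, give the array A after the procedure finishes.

pivot = 3; lo=0, mid=0, hi=6
A[mid]=4>3: swap A[0],A[6]; hi=5 → [4, 3, 3, 3, 3, 3, 4]
A[mid]=4>3: swap A[0],A[5]; hi=4 → [3, 3, 3, 3, 3, 4, 4]
A[mid]=3=3: mid=1
A[mid]=3=3: mid=2
A[mid]=3=3: mid=3
A[mid]=3=3: mid=4
A[mid]=3=3: mid=5
end: lo=0, hi=4; A = [3, 3, 3, 3, 3, 4, 4]

[3, 3, 3, 3, 3, 4, 4]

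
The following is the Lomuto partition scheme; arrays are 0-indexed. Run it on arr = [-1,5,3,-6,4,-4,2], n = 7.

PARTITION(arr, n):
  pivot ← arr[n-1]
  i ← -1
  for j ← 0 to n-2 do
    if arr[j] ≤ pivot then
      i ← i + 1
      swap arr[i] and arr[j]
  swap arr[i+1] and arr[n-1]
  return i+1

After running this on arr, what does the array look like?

pivot = arr[6] = 2; i = -1
j=0: arr[0]=-1 ≤ 2 → i=0, swap arr[0],arr[0] (no change) → [-1,5,3,-6,4,-4,2]
j=1: arr[1]=5 > 2 → no swap
j=2: arr[2]=3 > 2 → no swap
j=3: arr[3]=-6 ≤ 2 → i=1, swap arr[1],arr[3] → [-1,-6,3,5,4,-4,2]
j=4: arr[4]=4 > 2 → no swap
j=5: arr[5]=-4 ≤ 2 → i=2, swap arr[2],arr[5] → [-1,-6,-4,5,4,3,2]
final swap arr[3],arr[6] → [-1,-6,-4,2,4,3,5]; return 3

[-1,-6,-4,2,4,3,5]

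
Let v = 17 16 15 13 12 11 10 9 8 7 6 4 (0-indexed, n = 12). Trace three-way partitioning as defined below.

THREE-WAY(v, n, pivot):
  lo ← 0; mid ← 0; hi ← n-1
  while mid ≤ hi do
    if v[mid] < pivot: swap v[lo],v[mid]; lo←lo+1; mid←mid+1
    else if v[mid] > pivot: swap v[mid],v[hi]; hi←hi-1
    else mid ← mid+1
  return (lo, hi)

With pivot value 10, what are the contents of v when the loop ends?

pivot = 10; lo=0, mid=0, hi=11
v[mid]=17>10: swap v[0],v[11]; hi=10 → 4 16 15 13 12 11 10 9 8 7 6 17
v[mid]=4<10: swap v[0],v[0]; lo=1,mid=1 → 4 16 15 13 12 11 10 9 8 7 6 17
v[mid]=16>10: swap v[1],v[10]; hi=9 → 4 6 15 13 12 11 10 9 8 7 16 17
v[mid]=6<10: swap v[1],v[1]; lo=2,mid=2 → 4 6 15 13 12 11 10 9 8 7 16 17
v[mid]=15>10: swap v[2],v[9]; hi=8 → 4 6 7 13 12 11 10 9 8 15 16 17
v[mid]=7<10: swap v[2],v[2]; lo=3,mid=3 → 4 6 7 13 12 11 10 9 8 15 16 17
v[mid]=13>10: swap v[3],v[8]; hi=7 → 4 6 7 8 12 11 10 9 13 15 16 17
v[mid]=8<10: swap v[3],v[3]; lo=4,mid=4 → 4 6 7 8 12 11 10 9 13 15 16 17
v[mid]=12>10: swap v[4],v[7]; hi=6 → 4 6 7 8 9 11 10 12 13 15 16 17
v[mid]=9<10: swap v[4],v[4]; lo=5,mid=5 → 4 6 7 8 9 11 10 12 13 15 16 17
v[mid]=11>10: swap v[5],v[6]; hi=5 → 4 6 7 8 9 10 11 12 13 15 16 17
v[mid]=10=10: mid=6
end: lo=5, hi=5; v = 4 6 7 8 9 10 11 12 13 15 16 17

4 6 7 8 9 10 11 12 13 15 16 17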